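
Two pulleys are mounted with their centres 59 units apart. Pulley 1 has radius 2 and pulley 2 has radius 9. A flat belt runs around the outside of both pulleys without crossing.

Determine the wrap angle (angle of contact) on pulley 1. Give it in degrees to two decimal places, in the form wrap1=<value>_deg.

wrap1=166.37_deg

open belt: β = asin((r2−r1)/C) = asin(7/59) = 6.8139°
wrap1 = π − 2β = 166.3723°
wrap2 = π + 2β = 193.6277°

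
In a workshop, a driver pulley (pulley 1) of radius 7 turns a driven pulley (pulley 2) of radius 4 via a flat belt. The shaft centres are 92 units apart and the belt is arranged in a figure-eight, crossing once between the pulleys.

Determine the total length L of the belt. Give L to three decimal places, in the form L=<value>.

L=219.874

crossed belt: β = asin((r1+r2)/C) = asin(11/92) = 6.8670°
wrap1 = wrap2 = π + 2β = 193.7340°
tangent length = C·cosβ = 91.3400
L = (r1+r2)·wrap + 2·C·cosβ = 11·3.3813 + 2·91.3400 = 219.8743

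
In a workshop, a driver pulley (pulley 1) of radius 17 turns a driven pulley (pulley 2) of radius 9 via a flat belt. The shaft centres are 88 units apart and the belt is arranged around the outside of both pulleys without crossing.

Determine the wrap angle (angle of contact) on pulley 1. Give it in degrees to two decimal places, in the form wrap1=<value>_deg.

open belt: β = asin((r2−r1)/C) = asin(-8/88) = -5.2159°
wrap1 = π − 2β = 190.4318°
wrap2 = π + 2β = 169.5682°

wrap1=190.43_deg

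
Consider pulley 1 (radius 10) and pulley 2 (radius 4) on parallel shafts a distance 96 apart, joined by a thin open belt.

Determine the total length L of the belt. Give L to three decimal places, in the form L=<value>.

L=236.357

open belt: β = asin((r2−r1)/C) = asin(-6/96) = -3.5833°
wrap1 = π − 2β = 187.1666°
wrap2 = π + 2β = 172.8334°
tangent length = C·cosβ = 95.8123
L = r1·wrap1 + r2·wrap2 + 2·C·cosβ = 10·3.2667 + 4·3.0165 + 2·95.8123 = 236.3574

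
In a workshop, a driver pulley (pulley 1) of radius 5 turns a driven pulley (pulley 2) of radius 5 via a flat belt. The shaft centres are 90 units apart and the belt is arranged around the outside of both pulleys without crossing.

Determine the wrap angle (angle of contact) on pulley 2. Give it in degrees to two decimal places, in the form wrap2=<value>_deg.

open belt: β = asin((r2−r1)/C) = asin(0/90) = 0.0000°
wrap1 = π − 2β = 180.0000°
wrap2 = π + 2β = 180.0000°

wrap2=180.00_deg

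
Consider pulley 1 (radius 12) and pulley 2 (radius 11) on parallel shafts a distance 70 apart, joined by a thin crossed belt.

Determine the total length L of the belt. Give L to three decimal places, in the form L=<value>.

crossed belt: β = asin((r1+r2)/C) = asin(23/70) = 19.1821°
wrap1 = wrap2 = π + 2β = 218.3642°
tangent length = C·cosβ = 66.1135
L = (r1+r2)·wrap + 2·C·cosβ = 23·3.8112 + 2·66.1135 = 219.8841

L=219.884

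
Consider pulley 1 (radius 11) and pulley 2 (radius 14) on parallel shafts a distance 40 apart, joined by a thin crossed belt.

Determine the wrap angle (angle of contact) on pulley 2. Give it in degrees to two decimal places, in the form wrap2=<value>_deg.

crossed belt: β = asin((r1+r2)/C) = asin(25/40) = 38.6822°
wrap1 = wrap2 = π + 2β = 257.3644°

wrap2=257.36_deg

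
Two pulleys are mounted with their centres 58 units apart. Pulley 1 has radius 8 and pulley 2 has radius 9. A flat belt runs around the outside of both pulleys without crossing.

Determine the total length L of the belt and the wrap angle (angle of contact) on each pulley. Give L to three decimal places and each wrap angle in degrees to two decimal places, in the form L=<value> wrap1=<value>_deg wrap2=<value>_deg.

open belt: β = asin((r2−r1)/C) = asin(1/58) = 0.9879°
wrap1 = π − 2β = 178.0242°
wrap2 = π + 2β = 181.9758°
tangent length = C·cosβ = 57.9914
L = r1·wrap1 + r2·wrap2 + 2·C·cosβ = 8·3.1071 + 9·3.1761 + 2·57.9914 = 169.4243

L=169.424 wrap1=178.02_deg wrap2=181.98_deg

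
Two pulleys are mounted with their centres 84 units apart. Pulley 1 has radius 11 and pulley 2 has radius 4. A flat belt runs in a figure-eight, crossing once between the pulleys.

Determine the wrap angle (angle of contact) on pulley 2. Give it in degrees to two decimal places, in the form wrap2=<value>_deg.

wrap2=200.57_deg

crossed belt: β = asin((r1+r2)/C) = asin(15/84) = 10.2866°
wrap1 = wrap2 = π + 2β = 200.5731°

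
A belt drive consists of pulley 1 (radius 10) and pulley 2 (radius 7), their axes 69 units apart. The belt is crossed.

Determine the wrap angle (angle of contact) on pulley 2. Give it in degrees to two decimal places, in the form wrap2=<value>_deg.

crossed belt: β = asin((r1+r2)/C) = asin(17/69) = 14.2632°
wrap1 = wrap2 = π + 2β = 208.5264°

wrap2=208.53_deg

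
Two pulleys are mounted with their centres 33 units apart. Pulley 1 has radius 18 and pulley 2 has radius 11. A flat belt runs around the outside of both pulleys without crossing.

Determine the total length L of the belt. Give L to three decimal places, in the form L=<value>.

open belt: β = asin((r2−r1)/C) = asin(-7/33) = -12.2467°
wrap1 = π − 2β = 204.4934°
wrap2 = π + 2β = 155.5066°
tangent length = C·cosβ = 32.2490
L = r1·wrap1 + r2·wrap2 + 2·C·cosβ = 18·3.5691 + 11·2.7141 + 2·32.2490 = 158.5967

L=158.597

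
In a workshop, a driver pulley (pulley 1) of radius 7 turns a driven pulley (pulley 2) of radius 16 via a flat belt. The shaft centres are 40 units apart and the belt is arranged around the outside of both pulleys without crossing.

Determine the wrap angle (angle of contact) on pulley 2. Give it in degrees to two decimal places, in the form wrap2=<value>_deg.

open belt: β = asin((r2−r1)/C) = asin(9/40) = 13.0029°
wrap1 = π − 2β = 153.9942°
wrap2 = π + 2β = 206.0058°

wrap2=206.01_deg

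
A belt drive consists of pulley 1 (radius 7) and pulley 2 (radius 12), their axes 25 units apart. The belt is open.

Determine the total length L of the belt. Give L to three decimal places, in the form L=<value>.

L=110.694

open belt: β = asin((r2−r1)/C) = asin(5/25) = 11.5370°
wrap1 = π − 2β = 156.9261°
wrap2 = π + 2β = 203.0739°
tangent length = C·cosβ = 24.4949
L = r1·wrap1 + r2·wrap2 + 2·C·cosβ = 7·2.7389 + 12·3.5443 + 2·24.4949 = 110.6936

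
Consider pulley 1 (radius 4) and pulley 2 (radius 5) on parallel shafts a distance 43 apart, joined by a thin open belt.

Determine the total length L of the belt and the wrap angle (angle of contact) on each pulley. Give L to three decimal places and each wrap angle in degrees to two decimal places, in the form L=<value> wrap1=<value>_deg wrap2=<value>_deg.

L=114.298 wrap1=177.33_deg wrap2=182.67_deg

open belt: β = asin((r2−r1)/C) = asin(1/43) = 1.3326°
wrap1 = π − 2β = 177.3348°
wrap2 = π + 2β = 182.6652°
tangent length = C·cosβ = 42.9884
L = r1·wrap1 + r2·wrap2 + 2·C·cosβ = 4·3.0951 + 5·3.1881 + 2·42.9884 = 114.2976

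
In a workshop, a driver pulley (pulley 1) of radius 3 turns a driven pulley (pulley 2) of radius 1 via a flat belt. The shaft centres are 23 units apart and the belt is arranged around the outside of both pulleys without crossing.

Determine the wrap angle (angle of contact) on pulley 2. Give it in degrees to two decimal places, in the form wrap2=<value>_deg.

open belt: β = asin((r2−r1)/C) = asin(-2/23) = -4.9885°
wrap1 = π − 2β = 189.9771°
wrap2 = π + 2β = 170.0229°

wrap2=170.02_deg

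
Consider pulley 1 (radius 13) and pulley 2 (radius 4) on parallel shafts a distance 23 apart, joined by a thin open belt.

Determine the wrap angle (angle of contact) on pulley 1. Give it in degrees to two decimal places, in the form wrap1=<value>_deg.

open belt: β = asin((r2−r1)/C) = asin(-9/23) = -23.0357°
wrap1 = π − 2β = 226.0714°
wrap2 = π + 2β = 133.9286°

wrap1=226.07_deg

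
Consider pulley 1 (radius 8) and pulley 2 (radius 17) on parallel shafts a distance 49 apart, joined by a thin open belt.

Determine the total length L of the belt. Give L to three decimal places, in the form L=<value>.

L=178.198

open belt: β = asin((r2−r1)/C) = asin(9/49) = 10.5838°
wrap1 = π − 2β = 158.8324°
wrap2 = π + 2β = 201.1676°
tangent length = C·cosβ = 48.1664
L = r1·wrap1 + r2·wrap2 + 2·C·cosβ = 8·2.7721 + 17·3.5110 + 2·48.1664 = 178.1976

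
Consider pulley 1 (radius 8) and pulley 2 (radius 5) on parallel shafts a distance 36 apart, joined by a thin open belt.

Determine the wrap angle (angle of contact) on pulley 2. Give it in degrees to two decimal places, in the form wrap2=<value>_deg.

open belt: β = asin((r2−r1)/C) = asin(-3/36) = -4.7802°
wrap1 = π − 2β = 189.5604°
wrap2 = π + 2β = 170.4396°

wrap2=170.44_deg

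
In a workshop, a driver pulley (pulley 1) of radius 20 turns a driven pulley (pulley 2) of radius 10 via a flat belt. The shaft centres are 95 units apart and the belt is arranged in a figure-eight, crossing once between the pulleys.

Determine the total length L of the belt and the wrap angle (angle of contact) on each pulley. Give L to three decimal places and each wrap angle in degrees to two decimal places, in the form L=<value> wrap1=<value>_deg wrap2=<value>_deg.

L=293.803 wrap1=216.82_deg wrap2=216.82_deg

crossed belt: β = asin((r1+r2)/C) = asin(30/95) = 18.4085°
wrap1 = wrap2 = π + 2β = 216.8170°
tangent length = C·cosβ = 90.1388
L = (r1+r2)·wrap + 2·C·cosβ = 30·3.7842 + 2·90.1388 = 293.8027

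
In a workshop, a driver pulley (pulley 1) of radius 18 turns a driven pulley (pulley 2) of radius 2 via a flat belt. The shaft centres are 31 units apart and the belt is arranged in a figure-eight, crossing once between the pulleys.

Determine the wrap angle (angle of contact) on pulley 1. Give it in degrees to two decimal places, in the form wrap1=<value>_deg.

wrap1=260.36_deg

crossed belt: β = asin((r1+r2)/C) = asin(20/31) = 40.1778°
wrap1 = wrap2 = π + 2β = 260.3555°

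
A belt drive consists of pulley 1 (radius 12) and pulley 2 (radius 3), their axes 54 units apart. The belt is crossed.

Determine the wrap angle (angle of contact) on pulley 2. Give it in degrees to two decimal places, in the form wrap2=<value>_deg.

wrap2=212.26_deg

crossed belt: β = asin((r1+r2)/C) = asin(15/54) = 16.1276°
wrap1 = wrap2 = π + 2β = 212.2552°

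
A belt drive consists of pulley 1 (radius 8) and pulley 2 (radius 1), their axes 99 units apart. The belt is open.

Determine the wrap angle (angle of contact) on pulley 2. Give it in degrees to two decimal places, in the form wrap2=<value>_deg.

wrap2=171.89_deg

open belt: β = asin((r2−r1)/C) = asin(-7/99) = -4.0546°
wrap1 = π − 2β = 188.1092°
wrap2 = π + 2β = 171.8908°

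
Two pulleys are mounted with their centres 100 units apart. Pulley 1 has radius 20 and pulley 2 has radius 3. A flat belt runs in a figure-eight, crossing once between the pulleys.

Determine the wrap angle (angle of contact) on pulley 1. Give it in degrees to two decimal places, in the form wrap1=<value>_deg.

wrap1=206.59_deg

crossed belt: β = asin((r1+r2)/C) = asin(23/100) = 13.2971°
wrap1 = wrap2 = π + 2β = 206.5941°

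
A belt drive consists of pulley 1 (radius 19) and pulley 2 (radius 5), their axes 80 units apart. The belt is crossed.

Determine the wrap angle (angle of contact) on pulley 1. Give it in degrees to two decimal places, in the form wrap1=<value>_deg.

wrap1=214.92_deg

crossed belt: β = asin((r1+r2)/C) = asin(24/80) = 17.4576°
wrap1 = wrap2 = π + 2β = 214.9152°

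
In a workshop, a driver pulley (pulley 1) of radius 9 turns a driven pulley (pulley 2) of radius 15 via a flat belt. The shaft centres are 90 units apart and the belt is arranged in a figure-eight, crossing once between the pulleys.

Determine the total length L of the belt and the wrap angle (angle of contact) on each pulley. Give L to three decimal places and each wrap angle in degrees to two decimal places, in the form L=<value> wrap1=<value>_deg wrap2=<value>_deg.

crossed belt: β = asin((r1+r2)/C) = asin(24/90) = 15.4660°
wrap1 = wrap2 = π + 2β = 210.9320°
tangent length = C·cosβ = 86.7410
L = (r1+r2)·wrap + 2·C·cosβ = 24·3.6815 + 2·86.7410 = 261.8370

L=261.837 wrap1=210.93_deg wrap2=210.93_deg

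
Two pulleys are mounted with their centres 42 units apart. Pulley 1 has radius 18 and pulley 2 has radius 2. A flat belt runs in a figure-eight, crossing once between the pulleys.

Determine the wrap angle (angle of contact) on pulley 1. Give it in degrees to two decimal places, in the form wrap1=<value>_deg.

crossed belt: β = asin((r1+r2)/C) = asin(20/42) = 28.4369°
wrap1 = wrap2 = π + 2β = 236.8738°

wrap1=236.87_deg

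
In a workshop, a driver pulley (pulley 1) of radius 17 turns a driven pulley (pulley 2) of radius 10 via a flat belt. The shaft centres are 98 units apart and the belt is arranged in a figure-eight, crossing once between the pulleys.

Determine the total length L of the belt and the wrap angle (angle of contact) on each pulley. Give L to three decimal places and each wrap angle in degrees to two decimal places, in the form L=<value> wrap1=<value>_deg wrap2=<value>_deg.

L=288.310 wrap1=211.98_deg wrap2=211.98_deg

crossed belt: β = asin((r1+r2)/C) = asin(27/98) = 15.9924°
wrap1 = wrap2 = π + 2β = 211.9848°
tangent length = C·cosβ = 94.2072
L = (r1+r2)·wrap + 2·C·cosβ = 27·3.6998 + 2·94.2072 = 288.3099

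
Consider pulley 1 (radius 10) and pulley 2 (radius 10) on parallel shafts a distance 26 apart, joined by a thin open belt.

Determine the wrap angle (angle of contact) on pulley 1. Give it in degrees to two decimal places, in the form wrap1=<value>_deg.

open belt: β = asin((r2−r1)/C) = asin(0/26) = 0.0000°
wrap1 = π − 2β = 180.0000°
wrap2 = π + 2β = 180.0000°

wrap1=180.00_deg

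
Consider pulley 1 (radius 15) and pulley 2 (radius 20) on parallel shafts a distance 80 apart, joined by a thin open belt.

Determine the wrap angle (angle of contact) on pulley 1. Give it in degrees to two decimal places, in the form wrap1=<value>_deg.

wrap1=172.83_deg

open belt: β = asin((r2−r1)/C) = asin(5/80) = 3.5833°
wrap1 = π − 2β = 172.8334°
wrap2 = π + 2β = 187.1666°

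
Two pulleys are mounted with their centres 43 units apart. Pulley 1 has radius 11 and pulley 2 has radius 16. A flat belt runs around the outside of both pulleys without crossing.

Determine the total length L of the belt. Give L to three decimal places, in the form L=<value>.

L=171.405

open belt: β = asin((r2−r1)/C) = asin(5/43) = 6.6774°
wrap1 = π − 2β = 166.6452°
wrap2 = π + 2β = 193.3548°
tangent length = C·cosβ = 42.7083
L = r1·wrap1 + r2·wrap2 + 2·C·cosβ = 11·2.9085 + 16·3.3747 + 2·42.7083 = 171.4051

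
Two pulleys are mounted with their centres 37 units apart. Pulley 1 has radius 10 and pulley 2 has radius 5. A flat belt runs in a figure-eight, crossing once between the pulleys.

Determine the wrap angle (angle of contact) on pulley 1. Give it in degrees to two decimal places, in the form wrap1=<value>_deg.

crossed belt: β = asin((r1+r2)/C) = asin(15/37) = 23.9165°
wrap1 = wrap2 = π + 2β = 227.8331°

wrap1=227.83_deg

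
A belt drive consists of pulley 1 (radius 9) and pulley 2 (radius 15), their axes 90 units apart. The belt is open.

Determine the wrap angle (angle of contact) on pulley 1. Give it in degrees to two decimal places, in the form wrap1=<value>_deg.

open belt: β = asin((r2−r1)/C) = asin(6/90) = 3.8226°
wrap1 = π − 2β = 172.3549°
wrap2 = π + 2β = 187.6451°

wrap1=172.35_deg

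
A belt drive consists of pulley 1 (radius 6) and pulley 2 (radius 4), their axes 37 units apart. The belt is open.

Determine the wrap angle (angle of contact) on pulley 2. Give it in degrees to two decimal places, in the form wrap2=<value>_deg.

open belt: β = asin((r2−r1)/C) = asin(-2/37) = -3.0986°
wrap1 = π − 2β = 186.1972°
wrap2 = π + 2β = 173.8028°

wrap2=173.80_deg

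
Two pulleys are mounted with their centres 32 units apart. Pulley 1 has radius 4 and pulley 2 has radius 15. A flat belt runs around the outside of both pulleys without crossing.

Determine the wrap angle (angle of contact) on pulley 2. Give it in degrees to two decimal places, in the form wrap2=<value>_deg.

open belt: β = asin((r2−r1)/C) = asin(11/32) = 20.1055°
wrap1 = π − 2β = 139.7890°
wrap2 = π + 2β = 220.2110°

wrap2=220.21_deg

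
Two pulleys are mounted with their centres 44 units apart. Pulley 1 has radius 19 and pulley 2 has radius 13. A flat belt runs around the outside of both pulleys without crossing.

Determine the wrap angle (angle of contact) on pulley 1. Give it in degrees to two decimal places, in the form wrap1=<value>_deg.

open belt: β = asin((r2−r1)/C) = asin(-6/44) = -7.8375°
wrap1 = π − 2β = 195.6750°
wrap2 = π + 2β = 164.3250°

wrap1=195.67_deg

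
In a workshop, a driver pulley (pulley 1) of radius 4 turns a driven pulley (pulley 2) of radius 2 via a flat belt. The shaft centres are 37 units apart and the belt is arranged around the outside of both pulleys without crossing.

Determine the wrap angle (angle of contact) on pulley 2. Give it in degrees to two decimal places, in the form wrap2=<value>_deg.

wrap2=173.80_deg

open belt: β = asin((r2−r1)/C) = asin(-2/37) = -3.0986°
wrap1 = π − 2β = 186.1972°
wrap2 = π + 2β = 173.8028°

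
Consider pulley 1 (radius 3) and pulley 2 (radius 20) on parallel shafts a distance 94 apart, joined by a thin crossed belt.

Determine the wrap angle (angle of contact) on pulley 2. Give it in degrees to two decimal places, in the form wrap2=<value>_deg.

wrap2=208.33_deg

crossed belt: β = asin((r1+r2)/C) = asin(23/94) = 14.1630°
wrap1 = wrap2 = π + 2β = 208.3259°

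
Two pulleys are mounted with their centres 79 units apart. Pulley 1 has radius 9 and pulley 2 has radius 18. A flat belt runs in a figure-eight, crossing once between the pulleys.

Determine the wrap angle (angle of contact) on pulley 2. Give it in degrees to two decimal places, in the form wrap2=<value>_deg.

crossed belt: β = asin((r1+r2)/C) = asin(27/79) = 19.9849°
wrap1 = wrap2 = π + 2β = 219.9698°

wrap2=219.97_deg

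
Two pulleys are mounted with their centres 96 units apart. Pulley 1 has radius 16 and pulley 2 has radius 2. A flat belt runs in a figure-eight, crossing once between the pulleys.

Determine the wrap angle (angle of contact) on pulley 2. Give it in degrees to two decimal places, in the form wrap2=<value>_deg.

crossed belt: β = asin((r1+r2)/C) = asin(18/96) = 10.8069°
wrap1 = wrap2 = π + 2β = 201.6138°

wrap2=201.61_deg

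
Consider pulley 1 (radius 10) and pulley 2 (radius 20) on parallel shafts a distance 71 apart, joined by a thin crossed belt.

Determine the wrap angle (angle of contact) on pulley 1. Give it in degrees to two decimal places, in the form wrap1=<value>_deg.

wrap1=229.99_deg

crossed belt: β = asin((r1+r2)/C) = asin(30/71) = 24.9947°
wrap1 = wrap2 = π + 2β = 229.9895°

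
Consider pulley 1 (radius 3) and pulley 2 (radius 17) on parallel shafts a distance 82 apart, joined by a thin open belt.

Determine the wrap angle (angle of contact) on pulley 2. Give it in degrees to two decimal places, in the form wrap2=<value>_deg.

open belt: β = asin((r2−r1)/C) = asin(14/82) = 9.8304°
wrap1 = π − 2β = 160.3393°
wrap2 = π + 2β = 199.6607°

wrap2=199.66_deg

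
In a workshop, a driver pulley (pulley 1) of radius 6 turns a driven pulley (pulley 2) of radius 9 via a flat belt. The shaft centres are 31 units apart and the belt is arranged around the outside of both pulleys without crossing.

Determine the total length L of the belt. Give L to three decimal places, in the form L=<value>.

L=109.414

open belt: β = asin((r2−r1)/C) = asin(3/31) = 5.5534°
wrap1 = π − 2β = 168.8931°
wrap2 = π + 2β = 191.1069°
tangent length = C·cosβ = 30.8545
L = r1·wrap1 + r2·wrap2 + 2·C·cosβ = 6·2.9477 + 9·3.3354 + 2·30.8545 = 109.4144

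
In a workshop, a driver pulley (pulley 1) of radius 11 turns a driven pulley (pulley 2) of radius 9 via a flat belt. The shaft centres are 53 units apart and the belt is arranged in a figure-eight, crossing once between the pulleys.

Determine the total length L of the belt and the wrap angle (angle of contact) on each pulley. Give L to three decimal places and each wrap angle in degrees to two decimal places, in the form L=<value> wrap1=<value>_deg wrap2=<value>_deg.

L=176.473 wrap1=224.34_deg wrap2=224.34_deg

crossed belt: β = asin((r1+r2)/C) = asin(20/53) = 22.1702°
wrap1 = wrap2 = π + 2β = 224.3403°
tangent length = C·cosβ = 49.0816
L = (r1+r2)·wrap + 2·C·cosβ = 20·3.9155 + 2·49.0816 = 176.4727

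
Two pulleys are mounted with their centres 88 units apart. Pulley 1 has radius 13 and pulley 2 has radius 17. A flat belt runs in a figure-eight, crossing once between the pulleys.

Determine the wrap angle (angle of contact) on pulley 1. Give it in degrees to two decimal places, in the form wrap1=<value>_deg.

crossed belt: β = asin((r1+r2)/C) = asin(30/88) = 19.9323°
wrap1 = wrap2 = π + 2β = 219.8645°

wrap1=219.86_deg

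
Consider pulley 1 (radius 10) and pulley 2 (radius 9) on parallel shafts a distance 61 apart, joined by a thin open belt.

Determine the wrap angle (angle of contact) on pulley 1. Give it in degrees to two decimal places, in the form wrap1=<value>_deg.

wrap1=181.88_deg

open belt: β = asin((r2−r1)/C) = asin(-1/61) = -0.9393°
wrap1 = π − 2β = 181.8786°
wrap2 = π + 2β = 178.1214°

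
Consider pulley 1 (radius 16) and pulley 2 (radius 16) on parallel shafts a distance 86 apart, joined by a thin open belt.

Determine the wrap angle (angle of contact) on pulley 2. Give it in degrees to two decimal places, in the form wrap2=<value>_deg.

wrap2=180.00_deg

open belt: β = asin((r2−r1)/C) = asin(0/86) = 0.0000°
wrap1 = π − 2β = 180.0000°
wrap2 = π + 2β = 180.0000°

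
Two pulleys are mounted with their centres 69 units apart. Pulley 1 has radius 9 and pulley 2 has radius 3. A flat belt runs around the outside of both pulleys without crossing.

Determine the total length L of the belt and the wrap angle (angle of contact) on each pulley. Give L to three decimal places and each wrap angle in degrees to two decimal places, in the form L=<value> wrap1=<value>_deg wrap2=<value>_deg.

open belt: β = asin((r2−r1)/C) = asin(-6/69) = -4.9885°
wrap1 = π − 2β = 189.9771°
wrap2 = π + 2β = 170.0229°
tangent length = C·cosβ = 68.7386
L = r1·wrap1 + r2·wrap2 + 2·C·cosβ = 9·3.3157 + 3·2.9675 + 2·68.7386 = 176.2212

L=176.221 wrap1=189.98_deg wrap2=170.02_deg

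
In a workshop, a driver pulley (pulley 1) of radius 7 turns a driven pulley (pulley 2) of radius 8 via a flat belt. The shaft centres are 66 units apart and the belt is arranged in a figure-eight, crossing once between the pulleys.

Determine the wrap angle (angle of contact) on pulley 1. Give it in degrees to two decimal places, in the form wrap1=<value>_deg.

wrap1=206.27_deg

crossed belt: β = asin((r1+r2)/C) = asin(15/66) = 13.1366°
wrap1 = wrap2 = π + 2β = 206.2731°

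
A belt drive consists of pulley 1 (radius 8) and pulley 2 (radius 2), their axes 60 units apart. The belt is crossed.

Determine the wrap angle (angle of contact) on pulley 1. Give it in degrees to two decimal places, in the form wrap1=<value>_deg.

wrap1=199.19_deg

crossed belt: β = asin((r1+r2)/C) = asin(10/60) = 9.5941°
wrap1 = wrap2 = π + 2β = 199.1881°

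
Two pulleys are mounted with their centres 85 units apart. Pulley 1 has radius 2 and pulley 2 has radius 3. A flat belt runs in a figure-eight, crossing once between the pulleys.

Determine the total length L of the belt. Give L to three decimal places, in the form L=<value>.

L=186.002

crossed belt: β = asin((r1+r2)/C) = asin(5/85) = 3.3723°
wrap1 = wrap2 = π + 2β = 186.7446°
tangent length = C·cosβ = 84.8528
L = (r1+r2)·wrap + 2·C·cosβ = 5·3.2593 + 2·84.8528 = 186.0022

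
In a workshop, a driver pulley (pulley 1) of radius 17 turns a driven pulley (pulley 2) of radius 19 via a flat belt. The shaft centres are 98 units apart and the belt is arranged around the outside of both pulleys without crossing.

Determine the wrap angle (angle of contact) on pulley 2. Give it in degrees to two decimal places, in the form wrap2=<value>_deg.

wrap2=182.34_deg

open belt: β = asin((r2−r1)/C) = asin(2/98) = 1.1694°
wrap1 = π − 2β = 177.6612°
wrap2 = π + 2β = 182.3388°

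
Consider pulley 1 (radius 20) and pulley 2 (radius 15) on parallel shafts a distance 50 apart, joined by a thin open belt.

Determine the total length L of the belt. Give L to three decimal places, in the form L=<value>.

open belt: β = asin((r2−r1)/C) = asin(-5/50) = -5.7392°
wrap1 = π − 2β = 191.4783°
wrap2 = π + 2β = 168.5217°
tangent length = C·cosβ = 49.7494
L = r1·wrap1 + r2·wrap2 + 2·C·cosβ = 20·3.3419 + 15·2.9413 + 2·49.7494 = 210.4562

L=210.456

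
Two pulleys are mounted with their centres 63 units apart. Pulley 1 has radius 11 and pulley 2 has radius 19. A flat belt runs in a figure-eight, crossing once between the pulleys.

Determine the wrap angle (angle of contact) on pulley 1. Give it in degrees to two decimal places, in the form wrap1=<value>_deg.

crossed belt: β = asin((r1+r2)/C) = asin(30/63) = 28.4369°
wrap1 = wrap2 = π + 2β = 236.8738°

wrap1=236.87_deg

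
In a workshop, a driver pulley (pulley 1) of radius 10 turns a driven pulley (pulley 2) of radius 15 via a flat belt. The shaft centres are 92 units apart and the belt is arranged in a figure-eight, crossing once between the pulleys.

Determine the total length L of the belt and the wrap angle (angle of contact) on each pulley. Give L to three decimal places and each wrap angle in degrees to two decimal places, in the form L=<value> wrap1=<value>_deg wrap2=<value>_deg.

crossed belt: β = asin((r1+r2)/C) = asin(25/92) = 15.7678°
wrap1 = wrap2 = π + 2β = 211.5356°
tangent length = C·cosβ = 88.5381
L = (r1+r2)·wrap + 2·C·cosβ = 25·3.6920 + 2·88.5381 = 269.3761

L=269.376 wrap1=211.54_deg wrap2=211.54_deg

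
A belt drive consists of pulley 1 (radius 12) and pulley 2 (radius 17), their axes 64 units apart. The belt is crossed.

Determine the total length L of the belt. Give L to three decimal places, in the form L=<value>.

crossed belt: β = asin((r1+r2)/C) = asin(29/64) = 26.9444°
wrap1 = wrap2 = π + 2β = 233.8887°
tangent length = C·cosβ = 57.0526
L = (r1+r2)·wrap + 2·C·cosβ = 29·4.0821 + 2·57.0526 = 232.4869

L=232.487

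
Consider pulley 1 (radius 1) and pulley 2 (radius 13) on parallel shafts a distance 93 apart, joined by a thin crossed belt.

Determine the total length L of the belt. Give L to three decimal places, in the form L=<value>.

L=232.094

crossed belt: β = asin((r1+r2)/C) = asin(14/93) = 8.6581°
wrap1 = wrap2 = π + 2β = 197.3162°
tangent length = C·cosβ = 91.9402
L = (r1+r2)·wrap + 2·C·cosβ = 14·3.4438 + 2·91.9402 = 232.0938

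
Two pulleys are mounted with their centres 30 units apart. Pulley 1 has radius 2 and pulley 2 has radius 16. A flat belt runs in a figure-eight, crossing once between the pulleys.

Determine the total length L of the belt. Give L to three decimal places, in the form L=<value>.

crossed belt: β = asin((r1+r2)/C) = asin(18/30) = 36.8699°
wrap1 = wrap2 = π + 2β = 253.7398°
tangent length = C·cosβ = 24.0000
L = (r1+r2)·wrap + 2·C·cosβ = 18·4.4286 + 2·24.0000 = 127.7147

L=127.715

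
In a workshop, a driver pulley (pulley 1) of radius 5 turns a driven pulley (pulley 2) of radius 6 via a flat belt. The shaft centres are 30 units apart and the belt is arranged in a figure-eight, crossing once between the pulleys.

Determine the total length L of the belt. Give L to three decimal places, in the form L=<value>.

crossed belt: β = asin((r1+r2)/C) = asin(11/30) = 21.5102°
wrap1 = wrap2 = π + 2β = 223.0204°
tangent length = C·cosβ = 27.9106
L = (r1+r2)·wrap + 2·C·cosβ = 11·3.8924 + 2·27.9106 = 98.6380

L=98.638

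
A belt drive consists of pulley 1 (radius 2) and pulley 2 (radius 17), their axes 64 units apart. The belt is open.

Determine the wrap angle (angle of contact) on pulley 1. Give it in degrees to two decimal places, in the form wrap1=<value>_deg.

open belt: β = asin((r2−r1)/C) = asin(15/64) = 13.5548°
wrap1 = π − 2β = 152.8904°
wrap2 = π + 2β = 207.1096°

wrap1=152.89_deg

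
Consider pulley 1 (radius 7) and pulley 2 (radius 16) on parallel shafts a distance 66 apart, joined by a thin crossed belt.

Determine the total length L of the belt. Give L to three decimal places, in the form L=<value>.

L=212.356

crossed belt: β = asin((r1+r2)/C) = asin(23/66) = 20.3947°
wrap1 = wrap2 = π + 2β = 220.7893°
tangent length = C·cosβ = 61.8628
L = (r1+r2)·wrap + 2·C·cosβ = 23·3.8535 + 2·61.8628 = 212.3560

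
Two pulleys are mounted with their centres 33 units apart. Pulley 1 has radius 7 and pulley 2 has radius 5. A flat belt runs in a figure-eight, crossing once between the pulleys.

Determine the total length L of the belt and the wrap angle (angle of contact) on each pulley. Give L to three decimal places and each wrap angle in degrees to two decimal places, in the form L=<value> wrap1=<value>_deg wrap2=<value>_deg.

L=108.113 wrap1=222.65_deg wrap2=222.65_deg

crossed belt: β = asin((r1+r2)/C) = asin(12/33) = 21.3237°
wrap1 = wrap2 = π + 2β = 222.6474°
tangent length = C·cosβ = 30.7409
L = (r1+r2)·wrap + 2·C·cosβ = 12·3.8859 + 2·30.7409 = 108.1129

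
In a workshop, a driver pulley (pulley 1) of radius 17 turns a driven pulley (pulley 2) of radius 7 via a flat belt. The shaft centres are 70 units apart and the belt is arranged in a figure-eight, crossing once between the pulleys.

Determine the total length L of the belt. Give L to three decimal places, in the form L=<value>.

L=223.710

crossed belt: β = asin((r1+r2)/C) = asin(24/70) = 20.0510°
wrap1 = wrap2 = π + 2β = 220.1021°
tangent length = C·cosβ = 65.7571
L = (r1+r2)·wrap + 2·C·cosβ = 24·3.8415 + 2·65.7571 = 223.7104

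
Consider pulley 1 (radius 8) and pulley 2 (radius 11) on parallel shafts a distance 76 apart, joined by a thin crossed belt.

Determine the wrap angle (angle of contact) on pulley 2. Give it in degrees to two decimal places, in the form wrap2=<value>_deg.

crossed belt: β = asin((r1+r2)/C) = asin(19/76) = 14.4775°
wrap1 = wrap2 = π + 2β = 208.9550°

wrap2=208.96_deg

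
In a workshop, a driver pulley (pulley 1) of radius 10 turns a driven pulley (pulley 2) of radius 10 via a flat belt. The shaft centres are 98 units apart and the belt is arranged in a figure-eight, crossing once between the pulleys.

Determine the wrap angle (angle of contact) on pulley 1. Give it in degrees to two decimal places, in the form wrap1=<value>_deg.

wrap1=203.55_deg

crossed belt: β = asin((r1+r2)/C) = asin(20/98) = 11.7757°
wrap1 = wrap2 = π + 2β = 203.5515°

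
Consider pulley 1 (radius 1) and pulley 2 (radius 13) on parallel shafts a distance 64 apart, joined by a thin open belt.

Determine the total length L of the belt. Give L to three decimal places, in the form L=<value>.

open belt: β = asin((r2−r1)/C) = asin(12/64) = 10.8069°
wrap1 = π − 2β = 158.3862°
wrap2 = π + 2β = 201.6138°
tangent length = C·cosβ = 62.8649
L = r1·wrap1 + r2·wrap2 + 2·C·cosβ = 1·2.7644 + 13·3.5188 + 2·62.8649 = 174.2390

L=174.239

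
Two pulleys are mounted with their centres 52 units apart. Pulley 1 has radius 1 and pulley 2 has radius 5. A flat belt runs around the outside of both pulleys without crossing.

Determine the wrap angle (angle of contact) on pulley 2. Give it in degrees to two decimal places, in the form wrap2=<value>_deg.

wrap2=188.82_deg

open belt: β = asin((r2−r1)/C) = asin(4/52) = 4.4117°
wrap1 = π − 2β = 171.1765°
wrap2 = π + 2β = 188.8235°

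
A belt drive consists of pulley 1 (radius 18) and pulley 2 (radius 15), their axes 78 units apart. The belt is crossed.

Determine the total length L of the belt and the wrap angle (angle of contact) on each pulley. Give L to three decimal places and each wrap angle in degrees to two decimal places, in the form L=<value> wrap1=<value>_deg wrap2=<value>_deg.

L=273.855 wrap1=230.06_deg wrap2=230.06_deg

crossed belt: β = asin((r1+r2)/C) = asin(33/78) = 25.0290°
wrap1 = wrap2 = π + 2β = 230.0580°
tangent length = C·cosβ = 70.6753
L = (r1+r2)·wrap + 2·C·cosβ = 33·4.0153 + 2·70.6753 = 273.8545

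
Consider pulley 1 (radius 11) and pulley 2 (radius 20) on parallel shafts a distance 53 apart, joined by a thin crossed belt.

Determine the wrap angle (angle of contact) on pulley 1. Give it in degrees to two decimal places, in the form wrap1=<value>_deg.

crossed belt: β = asin((r1+r2)/C) = asin(31/53) = 35.7963°
wrap1 = wrap2 = π + 2β = 251.5927°

wrap1=251.59_deg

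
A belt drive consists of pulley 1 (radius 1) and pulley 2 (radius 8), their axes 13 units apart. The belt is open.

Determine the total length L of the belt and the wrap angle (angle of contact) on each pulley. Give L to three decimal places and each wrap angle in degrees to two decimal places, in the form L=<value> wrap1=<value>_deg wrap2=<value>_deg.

open belt: β = asin((r2−r1)/C) = asin(7/13) = 32.5790°
wrap1 = π − 2β = 114.8421°
wrap2 = π + 2β = 245.1579°
tangent length = C·cosβ = 10.9545
L = r1·wrap1 + r2·wrap2 + 2·C·cosβ = 1·2.0044 + 8·4.2788 + 2·10.9545 = 58.1438

L=58.144 wrap1=114.84_deg wrap2=245.16_deg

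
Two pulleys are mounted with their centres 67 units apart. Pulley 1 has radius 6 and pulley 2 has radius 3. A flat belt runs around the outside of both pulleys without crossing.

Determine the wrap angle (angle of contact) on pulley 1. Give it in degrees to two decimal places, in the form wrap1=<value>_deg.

wrap1=185.13_deg

open belt: β = asin((r2−r1)/C) = asin(-3/67) = -2.5663°
wrap1 = π − 2β = 185.1327°
wrap2 = π + 2β = 174.8673°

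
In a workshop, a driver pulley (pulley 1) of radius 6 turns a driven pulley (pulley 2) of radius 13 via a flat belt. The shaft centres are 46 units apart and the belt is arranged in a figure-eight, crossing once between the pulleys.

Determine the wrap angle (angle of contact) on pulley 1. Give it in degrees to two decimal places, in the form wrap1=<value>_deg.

crossed belt: β = asin((r1+r2)/C) = asin(19/46) = 24.3962°
wrap1 = wrap2 = π + 2β = 228.7923°

wrap1=228.79_deg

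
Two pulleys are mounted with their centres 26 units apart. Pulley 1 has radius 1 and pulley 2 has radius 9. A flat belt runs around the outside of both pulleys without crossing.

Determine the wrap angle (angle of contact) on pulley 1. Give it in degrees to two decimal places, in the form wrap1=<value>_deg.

wrap1=144.16_deg

open belt: β = asin((r2−r1)/C) = asin(8/26) = 17.9202°
wrap1 = π − 2β = 144.1596°
wrap2 = π + 2β = 215.8404°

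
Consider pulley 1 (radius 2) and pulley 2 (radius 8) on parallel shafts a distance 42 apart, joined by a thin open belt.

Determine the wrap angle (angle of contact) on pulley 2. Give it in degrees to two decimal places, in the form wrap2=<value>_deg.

open belt: β = asin((r2−r1)/C) = asin(6/42) = 8.2132°
wrap1 = π − 2β = 163.5736°
wrap2 = π + 2β = 196.4264°

wrap2=196.43_deg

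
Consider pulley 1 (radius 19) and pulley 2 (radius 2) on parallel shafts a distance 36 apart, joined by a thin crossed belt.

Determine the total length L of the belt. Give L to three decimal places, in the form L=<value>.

crossed belt: β = asin((r1+r2)/C) = asin(21/36) = 35.6853°
wrap1 = wrap2 = π + 2β = 251.3707°
tangent length = C·cosβ = 29.2404
L = (r1+r2)·wrap + 2·C·cosβ = 21·4.3872 + 2·29.2404 = 150.6129

L=150.613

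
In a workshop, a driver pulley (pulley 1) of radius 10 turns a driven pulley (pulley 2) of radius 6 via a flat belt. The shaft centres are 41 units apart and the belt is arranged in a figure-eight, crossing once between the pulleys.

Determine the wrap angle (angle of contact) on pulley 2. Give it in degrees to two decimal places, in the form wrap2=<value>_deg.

crossed belt: β = asin((r1+r2)/C) = asin(16/41) = 22.9697°
wrap1 = wrap2 = π + 2β = 225.9394°

wrap2=225.94_deg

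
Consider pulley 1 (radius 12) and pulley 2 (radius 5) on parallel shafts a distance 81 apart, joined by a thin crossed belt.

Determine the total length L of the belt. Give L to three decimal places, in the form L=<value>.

crossed belt: β = asin((r1+r2)/C) = asin(17/81) = 12.1151°
wrap1 = wrap2 = π + 2β = 204.2302°
tangent length = C·cosβ = 79.1960
L = (r1+r2)·wrap + 2·C·cosβ = 17·3.5645 + 2·79.1960 = 218.9882

L=218.988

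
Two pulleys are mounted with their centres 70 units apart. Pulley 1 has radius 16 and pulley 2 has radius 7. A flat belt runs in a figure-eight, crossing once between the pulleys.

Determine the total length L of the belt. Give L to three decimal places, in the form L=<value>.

L=219.884

crossed belt: β = asin((r1+r2)/C) = asin(23/70) = 19.1821°
wrap1 = wrap2 = π + 2β = 218.3642°
tangent length = C·cosβ = 66.1135
L = (r1+r2)·wrap + 2·C·cosβ = 23·3.8112 + 2·66.1135 = 219.8841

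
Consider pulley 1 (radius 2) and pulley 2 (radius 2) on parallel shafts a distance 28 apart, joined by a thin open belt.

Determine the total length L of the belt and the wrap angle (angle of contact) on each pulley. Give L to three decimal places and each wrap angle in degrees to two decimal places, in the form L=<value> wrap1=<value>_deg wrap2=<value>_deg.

open belt: β = asin((r2−r1)/C) = asin(0/28) = 0.0000°
wrap1 = π − 2β = 180.0000°
wrap2 = π + 2β = 180.0000°
tangent length = C·cosβ = 28.0000
L = r1·wrap1 + r2·wrap2 + 2·C·cosβ = 2·3.1416 + 2·3.1416 + 2·28.0000 = 68.5664

L=68.566 wrap1=180.00_deg wrap2=180.00_deg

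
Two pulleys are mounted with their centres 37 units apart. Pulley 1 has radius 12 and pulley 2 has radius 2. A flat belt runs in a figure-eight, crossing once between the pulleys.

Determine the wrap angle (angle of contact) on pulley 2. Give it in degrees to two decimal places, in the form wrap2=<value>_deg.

wrap2=224.47_deg

crossed belt: β = asin((r1+r2)/C) = asin(14/37) = 22.2333°
wrap1 = wrap2 = π + 2β = 224.4665°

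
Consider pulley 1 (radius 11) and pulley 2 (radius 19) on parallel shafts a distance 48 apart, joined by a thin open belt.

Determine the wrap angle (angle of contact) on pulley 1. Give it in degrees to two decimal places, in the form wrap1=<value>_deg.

open belt: β = asin((r2−r1)/C) = asin(8/48) = 9.5941°
wrap1 = π − 2β = 160.8119°
wrap2 = π + 2β = 199.1881°

wrap1=160.81_deg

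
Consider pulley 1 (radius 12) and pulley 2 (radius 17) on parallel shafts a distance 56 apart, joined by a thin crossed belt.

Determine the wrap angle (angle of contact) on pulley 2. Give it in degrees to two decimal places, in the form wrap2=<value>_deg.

wrap2=242.38_deg

crossed belt: β = asin((r1+r2)/C) = asin(29/56) = 31.1886°
wrap1 = wrap2 = π + 2β = 242.3772°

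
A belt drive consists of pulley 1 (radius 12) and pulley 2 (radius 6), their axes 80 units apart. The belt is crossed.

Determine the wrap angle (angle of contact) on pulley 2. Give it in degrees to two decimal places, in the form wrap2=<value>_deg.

wrap2=206.01_deg

crossed belt: β = asin((r1+r2)/C) = asin(18/80) = 13.0029°
wrap1 = wrap2 = π + 2β = 206.0058°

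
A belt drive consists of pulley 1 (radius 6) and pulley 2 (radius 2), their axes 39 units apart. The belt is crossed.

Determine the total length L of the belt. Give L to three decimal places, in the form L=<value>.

L=104.780

crossed belt: β = asin((r1+r2)/C) = asin(8/39) = 11.8370°
wrap1 = wrap2 = π + 2β = 203.6740°
tangent length = C·cosβ = 38.1707
L = (r1+r2)·wrap + 2·C·cosβ = 8·3.5548 + 2·38.1707 = 104.7796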